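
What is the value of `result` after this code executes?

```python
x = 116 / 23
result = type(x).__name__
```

x is float; result = 'float'

'float'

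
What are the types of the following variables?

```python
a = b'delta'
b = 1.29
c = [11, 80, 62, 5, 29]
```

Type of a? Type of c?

a is assigned a bytes literal (b'...' prefix); c is assigned a list literal (square brackets)

bytes, list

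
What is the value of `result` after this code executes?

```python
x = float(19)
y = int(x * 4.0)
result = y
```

x = 19.0; y = 76; result = 76

76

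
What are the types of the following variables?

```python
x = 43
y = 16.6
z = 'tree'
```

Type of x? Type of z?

x is assigned a bare integer (no decimal point), so it is an int; z is assigned a quoted string literal, so it is a str

int, str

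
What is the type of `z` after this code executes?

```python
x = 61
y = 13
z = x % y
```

int % int = int

int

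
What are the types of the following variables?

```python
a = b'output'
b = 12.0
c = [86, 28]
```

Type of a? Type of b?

a is assigned a bytes literal (b'...' prefix); b is assigned a number with a decimal point, so it is a float

bytes, float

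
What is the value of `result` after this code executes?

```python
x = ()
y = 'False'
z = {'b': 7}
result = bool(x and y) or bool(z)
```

x = (); y = 'False'; z = {'b': 7}; result = True

True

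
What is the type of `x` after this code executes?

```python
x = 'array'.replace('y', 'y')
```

str.replace() returns str

str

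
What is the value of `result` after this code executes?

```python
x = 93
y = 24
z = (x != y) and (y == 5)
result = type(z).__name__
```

x is int; y is int; z is bool; result = 'bool'

'bool'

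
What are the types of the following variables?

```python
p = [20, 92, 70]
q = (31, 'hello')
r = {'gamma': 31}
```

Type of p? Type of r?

p is assigned a list literal (square brackets); r is assigned a dict literal ({key: value})

list, dict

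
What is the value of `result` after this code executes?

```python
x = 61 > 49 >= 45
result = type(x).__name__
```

x is bool; result = 'bool'

'bool'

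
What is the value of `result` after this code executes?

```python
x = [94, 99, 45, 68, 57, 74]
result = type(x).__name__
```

x is list; result = 'list'

'list'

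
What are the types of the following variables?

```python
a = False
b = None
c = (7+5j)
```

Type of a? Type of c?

a is assigned the constant False, which has type bool; c is assigned (7+5j), an int plus an imaginary literal (j suffix), which evaluates to complex

bool, complex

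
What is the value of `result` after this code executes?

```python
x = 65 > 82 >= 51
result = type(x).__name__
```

x is bool; result = 'bool'

'bool'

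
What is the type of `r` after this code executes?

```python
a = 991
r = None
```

None has type NoneType

NoneType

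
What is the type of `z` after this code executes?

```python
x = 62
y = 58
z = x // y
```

int // int = int

int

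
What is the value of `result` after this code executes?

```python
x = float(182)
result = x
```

x = 182.0; result = 182.0

182.0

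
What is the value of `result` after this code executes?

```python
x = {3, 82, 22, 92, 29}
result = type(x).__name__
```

x is set; result = 'set'

'set'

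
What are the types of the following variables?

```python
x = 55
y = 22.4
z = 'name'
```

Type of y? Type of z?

y is assigned a number with a decimal point, so it is a float; z is assigned a quoted string literal, so it is a str

float, str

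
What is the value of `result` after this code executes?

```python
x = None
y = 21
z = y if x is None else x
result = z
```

x = None; y = 21; z = 21; result = 21

21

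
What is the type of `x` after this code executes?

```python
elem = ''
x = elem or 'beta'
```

'or' returns first truthy value (str)

str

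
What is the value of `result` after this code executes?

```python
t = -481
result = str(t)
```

t = -481; result = '-481'

'-481'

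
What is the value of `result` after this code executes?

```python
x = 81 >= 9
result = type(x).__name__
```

x is bool; result = 'bool'

'bool'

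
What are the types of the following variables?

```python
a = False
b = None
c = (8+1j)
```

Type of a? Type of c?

a is assigned the constant False, which has type bool; c is assigned (8+1j), an int plus an imaginary literal (j suffix), which evaluates to complex

bool, complex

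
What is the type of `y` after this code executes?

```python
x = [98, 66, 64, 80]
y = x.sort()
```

list.sort() returns None (mutates in place)

NoneType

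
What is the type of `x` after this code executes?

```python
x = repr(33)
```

repr() returns str

str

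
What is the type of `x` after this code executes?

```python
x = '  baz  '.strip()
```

str.strip() returns str

str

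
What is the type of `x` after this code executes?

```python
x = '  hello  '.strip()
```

str.strip() returns str

str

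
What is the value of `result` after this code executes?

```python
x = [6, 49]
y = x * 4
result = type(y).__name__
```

x is list; y is list; result = 'list'

'list'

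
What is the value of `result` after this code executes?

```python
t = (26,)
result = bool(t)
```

t = (26,); result = True

True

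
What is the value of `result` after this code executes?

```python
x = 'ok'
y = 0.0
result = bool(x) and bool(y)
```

x = 'ok'; y = 0.0; result = False

False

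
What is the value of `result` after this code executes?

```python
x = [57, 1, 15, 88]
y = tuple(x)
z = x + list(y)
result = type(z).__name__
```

x is list; y is tuple; z is list; result = 'list'

'list'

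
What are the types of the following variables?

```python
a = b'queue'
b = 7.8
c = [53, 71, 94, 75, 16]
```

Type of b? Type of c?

b is assigned a number with a decimal point, so it is a float; c is assigned a list literal (square brackets)

float, list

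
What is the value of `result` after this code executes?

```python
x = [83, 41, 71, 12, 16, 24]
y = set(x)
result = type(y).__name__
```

x is list; y is set; result = 'set'

'set'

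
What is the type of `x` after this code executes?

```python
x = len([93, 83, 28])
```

len() always returns int

int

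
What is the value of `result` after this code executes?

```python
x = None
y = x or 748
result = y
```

x = None; y = 748; result = 748

748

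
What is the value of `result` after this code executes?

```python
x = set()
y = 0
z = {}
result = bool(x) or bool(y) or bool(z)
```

x = set(); y = 0; z = {}; result = False

False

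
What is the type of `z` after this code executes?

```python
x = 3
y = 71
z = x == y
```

Equality comparison returns bool

bool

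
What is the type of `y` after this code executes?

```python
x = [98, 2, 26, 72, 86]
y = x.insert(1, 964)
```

list.insert() returns None

NoneType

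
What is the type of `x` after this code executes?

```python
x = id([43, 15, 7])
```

id() returns int

int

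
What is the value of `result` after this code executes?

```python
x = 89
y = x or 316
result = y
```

x = 89; y = 89; result = 89

89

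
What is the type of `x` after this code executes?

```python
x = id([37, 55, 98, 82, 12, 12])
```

id() returns int

int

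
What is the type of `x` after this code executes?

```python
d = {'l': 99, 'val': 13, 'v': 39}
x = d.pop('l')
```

dict.pop() returns the value

int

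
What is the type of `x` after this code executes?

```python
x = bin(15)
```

bin() returns str representation

str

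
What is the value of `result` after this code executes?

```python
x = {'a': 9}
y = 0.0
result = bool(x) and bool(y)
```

x = {'a': 9}; y = 0.0; result = False

False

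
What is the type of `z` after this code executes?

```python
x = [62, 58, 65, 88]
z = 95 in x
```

'in' operator returns bool

bool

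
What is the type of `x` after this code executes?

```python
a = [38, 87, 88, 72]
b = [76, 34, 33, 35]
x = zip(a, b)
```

zip() returns a zip object

zip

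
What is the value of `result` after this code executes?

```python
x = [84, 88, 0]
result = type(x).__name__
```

x is list; result = 'list'

'list'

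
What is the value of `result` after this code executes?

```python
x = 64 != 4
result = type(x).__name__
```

x is bool; result = 'bool'

'bool'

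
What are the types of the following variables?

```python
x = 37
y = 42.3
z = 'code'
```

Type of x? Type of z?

x is assigned a bare integer (no decimal point), so it is an int; z is assigned a quoted string literal, so it is a str

int, str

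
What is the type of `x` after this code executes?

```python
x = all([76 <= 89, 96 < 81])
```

all() returns bool

bool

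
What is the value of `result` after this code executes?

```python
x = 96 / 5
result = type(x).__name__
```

x is float; result = 'float'

'float'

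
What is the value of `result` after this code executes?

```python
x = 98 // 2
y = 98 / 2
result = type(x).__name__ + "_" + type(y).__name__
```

x is int; y is float; result = 'int_float'

'int_float'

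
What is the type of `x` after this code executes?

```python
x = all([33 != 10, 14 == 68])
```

all() returns bool

bool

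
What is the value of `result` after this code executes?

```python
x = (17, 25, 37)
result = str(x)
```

x = (17, 25, 37); result = '(17, 25, 37)'

'(17, 25, 37)'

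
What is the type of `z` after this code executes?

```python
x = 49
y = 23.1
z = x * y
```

int * float = float

float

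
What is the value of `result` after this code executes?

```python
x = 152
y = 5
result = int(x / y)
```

x = 152; y = 5; result = 30

30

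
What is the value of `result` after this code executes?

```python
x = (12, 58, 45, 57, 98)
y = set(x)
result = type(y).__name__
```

x is tuple; y is set; result = 'set'

'set'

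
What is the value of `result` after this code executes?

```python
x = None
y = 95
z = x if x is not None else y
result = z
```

x = None; y = 95; z = 95; result = 95

95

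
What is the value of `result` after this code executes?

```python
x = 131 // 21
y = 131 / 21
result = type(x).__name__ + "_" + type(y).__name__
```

x is int; y is float; result = 'int_float'

'int_float'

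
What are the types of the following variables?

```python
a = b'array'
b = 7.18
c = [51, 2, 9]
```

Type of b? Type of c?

b is assigned a number with a decimal point, so it is a float; c is assigned a list literal (square brackets)

float, list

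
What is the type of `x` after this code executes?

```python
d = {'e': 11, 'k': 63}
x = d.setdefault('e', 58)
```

dict.setdefault() returns the (existing or default) value

int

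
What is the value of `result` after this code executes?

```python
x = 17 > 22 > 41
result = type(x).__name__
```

x is bool; result = 'bool'

'bool'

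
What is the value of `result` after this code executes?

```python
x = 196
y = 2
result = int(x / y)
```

x = 196; y = 2; result = 98

98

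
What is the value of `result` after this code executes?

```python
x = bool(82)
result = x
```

x = True; result = True

True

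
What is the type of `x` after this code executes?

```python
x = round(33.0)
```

round() with no decimal places returns int

int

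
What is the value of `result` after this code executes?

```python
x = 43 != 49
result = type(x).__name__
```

x is bool; result = 'bool'

'bool'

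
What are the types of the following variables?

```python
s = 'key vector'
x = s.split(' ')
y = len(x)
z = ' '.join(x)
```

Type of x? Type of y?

str.split() returns list; len() returns int

list, int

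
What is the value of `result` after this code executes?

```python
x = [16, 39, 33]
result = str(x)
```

x = [16, 39, 33]; result = '[16, 39, 33]'

'[16, 39, 33]'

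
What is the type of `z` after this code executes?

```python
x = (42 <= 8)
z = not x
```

'not' returns bool

bool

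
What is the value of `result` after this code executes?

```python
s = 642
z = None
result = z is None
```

s = 642; z = None; result = True

True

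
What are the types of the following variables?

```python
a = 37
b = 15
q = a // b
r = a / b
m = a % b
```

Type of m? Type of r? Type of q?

% of ints returns int; / returns float; // returns int

int, float, int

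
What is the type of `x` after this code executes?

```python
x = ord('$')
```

ord() returns int (code point)

int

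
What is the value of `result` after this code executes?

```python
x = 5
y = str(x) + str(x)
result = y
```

x = 5; y = '55'; result = '55'

'55'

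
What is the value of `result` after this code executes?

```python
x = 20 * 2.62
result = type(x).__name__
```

x is float; result = 'float'

'float'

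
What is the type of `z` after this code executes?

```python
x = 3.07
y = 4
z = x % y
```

float % int = float

float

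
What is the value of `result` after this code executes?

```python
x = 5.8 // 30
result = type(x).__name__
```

x is float; result = 'float'

'float'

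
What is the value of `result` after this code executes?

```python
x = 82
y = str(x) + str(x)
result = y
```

x = 82; y = '8282'; result = '8282'

'8282'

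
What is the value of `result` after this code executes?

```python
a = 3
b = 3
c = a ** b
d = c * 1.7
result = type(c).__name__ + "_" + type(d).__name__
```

a is int; b is int; c is int; d is float; result = 'int_float'

'int_float'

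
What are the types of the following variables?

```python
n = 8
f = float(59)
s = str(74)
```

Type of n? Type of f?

n is assigned a bare integer (no decimal point), so it is an int; f is assigned the result of calling float(), which returns a float

int, float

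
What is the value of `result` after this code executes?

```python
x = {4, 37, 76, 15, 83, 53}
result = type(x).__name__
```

x is set; result = 'set'

'set'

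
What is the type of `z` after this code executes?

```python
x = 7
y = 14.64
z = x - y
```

int - float = float

float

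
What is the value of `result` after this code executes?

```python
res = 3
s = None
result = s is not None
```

res = 3; s = None; result = False

False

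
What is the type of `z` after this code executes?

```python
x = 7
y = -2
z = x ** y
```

int ** negative = float

float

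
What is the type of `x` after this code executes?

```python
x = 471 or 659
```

'or' returns first truthy value (int)

int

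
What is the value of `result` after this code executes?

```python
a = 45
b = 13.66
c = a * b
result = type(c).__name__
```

a is int; b is float; c is float; result = 'float'

'float'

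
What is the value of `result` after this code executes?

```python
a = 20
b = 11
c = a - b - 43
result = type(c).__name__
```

a is int; b is int; c is int; result = 'int'

'int'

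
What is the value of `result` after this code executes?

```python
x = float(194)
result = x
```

x = 194.0; result = 194.0

194.0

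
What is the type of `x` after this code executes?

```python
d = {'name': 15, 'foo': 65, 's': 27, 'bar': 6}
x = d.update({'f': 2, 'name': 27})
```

dict.update() returns None

NoneType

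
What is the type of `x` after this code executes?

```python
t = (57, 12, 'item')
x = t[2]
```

Index 2 of tuple is a str literal

str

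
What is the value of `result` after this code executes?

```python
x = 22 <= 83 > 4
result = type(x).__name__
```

x is bool; result = 'bool'

'bool'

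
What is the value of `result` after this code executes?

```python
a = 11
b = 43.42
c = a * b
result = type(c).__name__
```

a is int; b is float; c is float; result = 'float'

'float'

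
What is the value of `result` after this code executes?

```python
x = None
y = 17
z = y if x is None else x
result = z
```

x = None; y = 17; z = 17; result = 17

17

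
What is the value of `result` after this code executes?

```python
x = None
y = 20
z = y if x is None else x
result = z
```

x = None; y = 20; z = 20; result = 20

20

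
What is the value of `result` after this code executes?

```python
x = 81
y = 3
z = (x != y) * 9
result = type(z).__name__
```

x is int; y is int; z is int; result = 'int'

'int'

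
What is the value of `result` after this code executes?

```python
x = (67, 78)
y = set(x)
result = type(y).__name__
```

x is tuple; y is set; result = 'set'

'set'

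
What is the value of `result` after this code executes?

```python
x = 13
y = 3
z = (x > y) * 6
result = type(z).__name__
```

x is int; y is int; z is int; result = 'int'

'int'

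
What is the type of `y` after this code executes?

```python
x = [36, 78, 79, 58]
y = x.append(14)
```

list.append() returns None (mutates in place)

NoneType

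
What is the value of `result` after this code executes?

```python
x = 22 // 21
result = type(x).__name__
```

x is int; result = 'int'

'int'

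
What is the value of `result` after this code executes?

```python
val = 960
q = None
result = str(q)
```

val = 960; q = None; result = 'None'

'None'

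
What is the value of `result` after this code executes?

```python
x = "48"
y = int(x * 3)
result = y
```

x = '48'; y = 484848; result = 484848

484848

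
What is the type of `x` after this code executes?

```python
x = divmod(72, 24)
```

divmod() returns tuple of (quotient, remainder)

tuple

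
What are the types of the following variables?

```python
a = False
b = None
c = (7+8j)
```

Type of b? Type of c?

b is assigned None, whose type is NoneType; c is assigned (7+8j), an int plus an imaginary literal (j suffix), which evaluates to complex

NoneType, complex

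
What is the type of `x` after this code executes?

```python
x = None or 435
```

'or' with None returns the other truthy value

int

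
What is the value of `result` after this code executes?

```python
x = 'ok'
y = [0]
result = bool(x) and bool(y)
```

x = 'ok'; y = [0]; result = True

True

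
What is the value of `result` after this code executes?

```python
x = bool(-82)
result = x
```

x = True; result = True

True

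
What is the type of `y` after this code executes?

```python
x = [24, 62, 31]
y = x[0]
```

Indexing list[int] returns int

int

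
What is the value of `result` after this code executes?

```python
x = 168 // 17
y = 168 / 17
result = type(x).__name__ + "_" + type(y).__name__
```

x is int; y is float; result = 'int_float'

'int_float'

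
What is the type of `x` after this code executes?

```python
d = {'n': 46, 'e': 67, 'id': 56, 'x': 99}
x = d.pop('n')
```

dict.pop() returns the value

int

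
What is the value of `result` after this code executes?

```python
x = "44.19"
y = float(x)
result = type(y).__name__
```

x is str; y is float; result = 'float'

'float'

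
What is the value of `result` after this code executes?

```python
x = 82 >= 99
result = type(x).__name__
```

x is bool; result = 'bool'

'bool'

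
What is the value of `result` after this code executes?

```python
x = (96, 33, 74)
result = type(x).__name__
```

x is tuple; result = 'tuple'

'tuple'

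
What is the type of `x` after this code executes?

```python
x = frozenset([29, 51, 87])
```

frozenset() returns frozenset

frozenset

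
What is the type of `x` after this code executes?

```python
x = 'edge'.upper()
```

str.upper() returns str

str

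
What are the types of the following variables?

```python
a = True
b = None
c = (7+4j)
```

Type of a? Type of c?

a is assigned the constant True, which has type bool; c is assigned (7+4j), an int plus an imaginary literal (j suffix), which evaluates to complex

bool, complex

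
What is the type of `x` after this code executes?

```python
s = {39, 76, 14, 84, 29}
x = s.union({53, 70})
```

set.union() returns a new set

set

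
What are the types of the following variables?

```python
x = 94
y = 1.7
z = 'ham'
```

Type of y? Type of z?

y is assigned a number with a decimal point, so it is a float; z is assigned a quoted string literal, so it is a str

float, str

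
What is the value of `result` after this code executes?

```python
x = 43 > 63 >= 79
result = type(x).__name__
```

x is bool; result = 'bool'

'bool'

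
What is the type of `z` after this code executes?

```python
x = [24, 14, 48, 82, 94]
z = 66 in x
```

'in' operator returns bool

bool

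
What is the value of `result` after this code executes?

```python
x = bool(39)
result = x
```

x = True; result = True

True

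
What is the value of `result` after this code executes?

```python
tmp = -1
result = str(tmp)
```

tmp = -1; result = '-1'

'-1'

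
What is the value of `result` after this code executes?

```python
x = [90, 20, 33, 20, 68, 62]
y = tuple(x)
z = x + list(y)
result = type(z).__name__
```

x is list; y is tuple; z is list; result = 'list'

'list'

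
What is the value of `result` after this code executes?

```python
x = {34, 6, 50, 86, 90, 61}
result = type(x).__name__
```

x is set; result = 'set'

'set'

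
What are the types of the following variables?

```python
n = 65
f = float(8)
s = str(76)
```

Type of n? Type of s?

n is assigned a bare integer (no decimal point), so it is an int; s is assigned the result of calling str(), which returns a str

int, str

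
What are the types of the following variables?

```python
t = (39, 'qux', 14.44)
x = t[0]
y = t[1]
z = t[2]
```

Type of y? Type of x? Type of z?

tuple[1] is str; tuple[0] is int; tuple[2] is float

str, int, float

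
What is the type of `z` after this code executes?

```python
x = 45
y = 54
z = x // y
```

int // int = int

int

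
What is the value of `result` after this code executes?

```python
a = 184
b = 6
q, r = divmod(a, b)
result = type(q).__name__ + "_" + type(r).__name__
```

a is int; b is int; q is int; r is int; result = 'int_int'

'int_int'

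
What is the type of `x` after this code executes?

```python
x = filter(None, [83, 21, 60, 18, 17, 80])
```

filter() returns a filter object

filter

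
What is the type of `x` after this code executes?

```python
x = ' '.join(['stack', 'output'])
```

str.join() returns str

str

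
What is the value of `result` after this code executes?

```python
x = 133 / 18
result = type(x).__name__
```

x is float; result = 'float'

'float'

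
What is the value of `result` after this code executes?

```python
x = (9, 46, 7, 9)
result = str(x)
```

x = (9, 46, 7, 9); result = '(9, 46, 7, 9)'

'(9, 46, 7, 9)'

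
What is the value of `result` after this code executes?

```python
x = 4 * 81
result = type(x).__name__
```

x is int; result = 'int'

'int'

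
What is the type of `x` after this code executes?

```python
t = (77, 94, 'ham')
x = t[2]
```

Index 2 of tuple is a str literal

str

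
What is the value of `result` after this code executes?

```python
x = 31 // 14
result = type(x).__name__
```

x is int; result = 'int'

'int'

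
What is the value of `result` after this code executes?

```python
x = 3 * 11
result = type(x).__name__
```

x is int; result = 'int'

'int'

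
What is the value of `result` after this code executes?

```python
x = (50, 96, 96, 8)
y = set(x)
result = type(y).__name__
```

x is tuple; y is set; result = 'set'

'set'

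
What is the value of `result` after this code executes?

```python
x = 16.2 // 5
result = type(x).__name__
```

x is float; result = 'float'

'float'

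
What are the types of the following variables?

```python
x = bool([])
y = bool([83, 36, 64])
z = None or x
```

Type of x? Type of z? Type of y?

bool() returns bool; None or bool returns the bool; bool() returns bool

bool, bool, bool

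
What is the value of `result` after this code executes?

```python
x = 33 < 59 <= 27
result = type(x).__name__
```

x is bool; result = 'bool'

'bool'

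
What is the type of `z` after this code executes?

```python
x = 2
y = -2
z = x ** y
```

int ** negative = float

float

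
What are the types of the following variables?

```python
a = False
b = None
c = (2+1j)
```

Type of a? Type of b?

a is assigned the constant False, which has type bool; b is assigned None, whose type is NoneType

bool, NoneType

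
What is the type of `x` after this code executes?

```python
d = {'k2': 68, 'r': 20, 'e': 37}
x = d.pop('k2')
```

dict.pop() returns the value

int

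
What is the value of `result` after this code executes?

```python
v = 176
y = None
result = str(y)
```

v = 176; y = None; result = 'None'

'None'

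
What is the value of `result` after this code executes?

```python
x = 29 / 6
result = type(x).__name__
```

x is float; result = 'float'

'float'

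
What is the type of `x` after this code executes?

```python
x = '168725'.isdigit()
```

str.isdigit() returns bool

bool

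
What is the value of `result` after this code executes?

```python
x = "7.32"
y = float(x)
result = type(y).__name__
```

x is str; y is float; result = 'float'

'float'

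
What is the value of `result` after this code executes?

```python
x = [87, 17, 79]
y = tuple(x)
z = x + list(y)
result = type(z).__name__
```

x is list; y is tuple; z is list; result = 'list'

'list'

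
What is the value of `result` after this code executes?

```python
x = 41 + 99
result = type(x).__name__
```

x is int; result = 'int'

'int'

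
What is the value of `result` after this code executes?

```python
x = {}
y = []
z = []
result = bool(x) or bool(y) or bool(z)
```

x = {}; y = []; z = []; result = False

False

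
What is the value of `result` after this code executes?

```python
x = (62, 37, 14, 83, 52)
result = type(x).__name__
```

x is tuple; result = 'tuple'

'tuple'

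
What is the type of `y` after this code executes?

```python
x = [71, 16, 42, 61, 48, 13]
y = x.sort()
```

list.sort() returns None (mutates in place)

NoneType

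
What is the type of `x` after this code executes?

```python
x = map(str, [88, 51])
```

map() returns a map object

map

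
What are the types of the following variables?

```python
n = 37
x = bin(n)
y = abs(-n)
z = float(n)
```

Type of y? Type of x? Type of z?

abs() of int returns int; bin() returns str; float() returns float

int, str, float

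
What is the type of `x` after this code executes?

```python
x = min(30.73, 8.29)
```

min() of floats returns float

float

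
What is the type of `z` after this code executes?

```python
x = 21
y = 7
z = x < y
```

Comparison returns bool

bool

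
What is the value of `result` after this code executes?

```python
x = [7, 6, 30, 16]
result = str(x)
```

x = [7, 6, 30, 16]; result = '[7, 6, 30, 16]'

'[7, 6, 30, 16]'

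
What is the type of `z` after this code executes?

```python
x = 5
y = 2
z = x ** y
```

positive int ** positive int = int

int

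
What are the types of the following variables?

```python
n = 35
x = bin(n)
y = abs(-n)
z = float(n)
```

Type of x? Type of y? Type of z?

bin() returns str; abs() of int returns int; float() returns float

str, int, float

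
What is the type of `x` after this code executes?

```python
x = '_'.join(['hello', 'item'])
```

str.join() returns str

str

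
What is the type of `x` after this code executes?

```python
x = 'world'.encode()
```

str.encode() returns bytes

bytes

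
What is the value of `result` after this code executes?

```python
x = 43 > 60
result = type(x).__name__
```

x is bool; result = 'bool'

'bool'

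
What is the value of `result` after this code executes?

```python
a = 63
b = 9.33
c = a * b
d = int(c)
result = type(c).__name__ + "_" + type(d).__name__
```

a is int; b is float; c is float; d is int; result = 'float_int'

'float_int'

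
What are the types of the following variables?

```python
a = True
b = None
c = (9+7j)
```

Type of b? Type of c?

b is assigned None, whose type is NoneType; c is assigned (9+7j), an int plus an imaginary literal (j suffix), which evaluates to complex

NoneType, complex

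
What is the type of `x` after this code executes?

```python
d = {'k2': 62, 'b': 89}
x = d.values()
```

.values() returns dict_values view

dict_values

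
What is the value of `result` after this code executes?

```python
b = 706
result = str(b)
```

b = 706; result = '706'

'706'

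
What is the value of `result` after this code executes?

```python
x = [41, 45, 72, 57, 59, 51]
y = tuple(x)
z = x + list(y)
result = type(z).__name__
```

x is list; y is tuple; z is list; result = 'list'

'list'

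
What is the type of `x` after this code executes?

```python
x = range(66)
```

range() returns a range object

range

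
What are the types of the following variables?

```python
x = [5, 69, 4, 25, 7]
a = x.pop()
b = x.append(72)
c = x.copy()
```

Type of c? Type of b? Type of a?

copy() returns list; append() returns None; pop() returns element

list, NoneType, int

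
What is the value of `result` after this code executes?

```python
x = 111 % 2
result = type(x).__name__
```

x is int; result = 'int'

'int'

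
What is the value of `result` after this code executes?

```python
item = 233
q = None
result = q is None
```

item = 233; q = None; result = True

True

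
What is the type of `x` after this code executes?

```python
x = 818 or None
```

'or' returns first truthy value

int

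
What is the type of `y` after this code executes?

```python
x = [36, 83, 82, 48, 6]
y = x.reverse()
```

list.reverse() returns None

NoneType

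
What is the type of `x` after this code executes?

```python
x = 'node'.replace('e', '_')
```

str.replace() returns str

str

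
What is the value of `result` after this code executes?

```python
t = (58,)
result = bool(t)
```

t = (58,); result = True

True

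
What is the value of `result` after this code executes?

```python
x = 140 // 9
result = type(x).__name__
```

x is int; result = 'int'

'int'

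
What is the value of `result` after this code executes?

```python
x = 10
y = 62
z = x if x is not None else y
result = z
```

x = 10; y = 62; z = 10; result = 10

10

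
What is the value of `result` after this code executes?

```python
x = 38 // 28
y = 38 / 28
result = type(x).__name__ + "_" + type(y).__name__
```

x is int; y is float; result = 'int_float'

'int_float'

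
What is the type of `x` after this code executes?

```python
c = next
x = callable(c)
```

callable() returns bool

bool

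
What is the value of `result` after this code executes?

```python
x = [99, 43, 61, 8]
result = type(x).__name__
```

x is list; result = 'list'

'list'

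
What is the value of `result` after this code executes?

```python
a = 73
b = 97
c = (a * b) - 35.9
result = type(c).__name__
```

a is int; b is int; c is float; result = 'float'

'float'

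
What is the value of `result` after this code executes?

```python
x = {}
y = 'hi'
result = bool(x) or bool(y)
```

x = {}; y = 'hi'; result = True

True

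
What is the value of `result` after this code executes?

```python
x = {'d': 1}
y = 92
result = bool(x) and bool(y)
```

x = {'d': 1}; y = 92; result = True

True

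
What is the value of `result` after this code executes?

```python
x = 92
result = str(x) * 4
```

x = 92; result = '92929292'

'92929292'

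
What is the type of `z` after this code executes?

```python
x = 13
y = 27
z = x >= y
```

Comparison returns bool

bool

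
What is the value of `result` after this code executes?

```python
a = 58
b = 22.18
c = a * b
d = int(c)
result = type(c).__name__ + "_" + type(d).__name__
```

a is int; b is float; c is float; d is int; result = 'float_int'

'float_int'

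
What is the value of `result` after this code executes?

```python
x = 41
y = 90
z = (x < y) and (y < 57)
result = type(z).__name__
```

x is int; y is int; z is bool; result = 'bool'

'bool'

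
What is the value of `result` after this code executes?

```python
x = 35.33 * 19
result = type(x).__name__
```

x is float; result = 'float'

'float'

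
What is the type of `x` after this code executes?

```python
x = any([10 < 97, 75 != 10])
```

any() returns bool

bool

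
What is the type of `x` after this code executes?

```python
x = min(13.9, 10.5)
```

min() of floats returns float

float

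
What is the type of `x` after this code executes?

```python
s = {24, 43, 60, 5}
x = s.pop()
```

Popping from set[int] returns int

int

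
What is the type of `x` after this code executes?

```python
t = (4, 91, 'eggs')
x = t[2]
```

Index 2 of tuple is a str literal

str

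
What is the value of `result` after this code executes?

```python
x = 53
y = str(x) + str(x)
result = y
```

x = 53; y = '5353'; result = '5353'

'5353'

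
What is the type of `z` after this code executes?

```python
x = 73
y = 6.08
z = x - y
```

int - float = float

float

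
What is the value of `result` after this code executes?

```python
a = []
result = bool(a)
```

a = []; result = False

False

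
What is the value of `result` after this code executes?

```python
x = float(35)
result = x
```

x = 35.0; result = 35.0

35.0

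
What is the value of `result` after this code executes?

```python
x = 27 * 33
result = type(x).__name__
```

x is int; result = 'int'

'int'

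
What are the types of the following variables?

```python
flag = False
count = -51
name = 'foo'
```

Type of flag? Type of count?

flag is assigned the constant False, which has type bool; count is assigned a bare integer (no decimal point), so it is an int

bool, int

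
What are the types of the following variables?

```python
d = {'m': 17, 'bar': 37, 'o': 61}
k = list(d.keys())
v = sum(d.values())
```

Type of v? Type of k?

sum of ints is int; list() converts to list

int, list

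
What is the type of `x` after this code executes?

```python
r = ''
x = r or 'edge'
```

'or' returns first truthy value (str)

str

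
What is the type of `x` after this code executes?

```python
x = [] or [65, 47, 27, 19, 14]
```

'or' returns first truthy value (list)

list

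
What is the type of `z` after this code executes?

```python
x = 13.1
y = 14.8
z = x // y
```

float // float = float

float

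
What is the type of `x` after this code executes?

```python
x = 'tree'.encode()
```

str.encode() returns bytes

bytes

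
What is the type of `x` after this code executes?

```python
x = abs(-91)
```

abs() of int returns int

int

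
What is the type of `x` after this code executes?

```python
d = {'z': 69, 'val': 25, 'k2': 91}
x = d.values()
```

.values() returns dict_values view

dict_values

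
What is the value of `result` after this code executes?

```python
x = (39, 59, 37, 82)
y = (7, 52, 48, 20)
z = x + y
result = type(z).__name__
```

x is tuple; y is tuple; z is tuple; result = 'tuple'

'tuple'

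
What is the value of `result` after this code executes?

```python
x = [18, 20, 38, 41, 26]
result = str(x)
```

x = [18, 20, 38, 41, 26]; result = '[18, 20, 38, 41, 26]'

'[18, 20, 38, 41, 26]'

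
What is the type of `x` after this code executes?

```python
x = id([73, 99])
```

id() returns int

int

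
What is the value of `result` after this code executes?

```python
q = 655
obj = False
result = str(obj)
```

q = 655; obj = False; result = 'False'

'False'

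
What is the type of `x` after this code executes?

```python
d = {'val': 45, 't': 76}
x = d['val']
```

Accessing dict[str, int] with str key returns int

int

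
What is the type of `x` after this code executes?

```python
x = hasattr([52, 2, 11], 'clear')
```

hasattr() returns bool

bool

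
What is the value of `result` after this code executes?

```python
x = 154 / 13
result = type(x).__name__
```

x is float; result = 'float'

'float'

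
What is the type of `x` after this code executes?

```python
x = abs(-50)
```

abs() of int returns int

int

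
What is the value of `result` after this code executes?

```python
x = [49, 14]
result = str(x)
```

x = [49, 14]; result = '[49, 14]'

'[49, 14]'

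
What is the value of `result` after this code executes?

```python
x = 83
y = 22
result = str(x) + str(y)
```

x = 83; y = 22; result = '8322'

'8322'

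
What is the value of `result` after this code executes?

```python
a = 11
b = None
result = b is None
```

a = 11; b = None; result = True

True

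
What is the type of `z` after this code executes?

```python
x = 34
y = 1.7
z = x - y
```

int - float = float

float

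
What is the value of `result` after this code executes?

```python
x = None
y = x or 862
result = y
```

x = None; y = 862; result = 862

862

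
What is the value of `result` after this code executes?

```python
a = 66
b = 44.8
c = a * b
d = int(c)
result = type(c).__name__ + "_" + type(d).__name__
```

a is int; b is float; c is float; d is int; result = 'float_int'

'float_int'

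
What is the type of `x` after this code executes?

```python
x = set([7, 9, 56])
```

set() constructor returns set

set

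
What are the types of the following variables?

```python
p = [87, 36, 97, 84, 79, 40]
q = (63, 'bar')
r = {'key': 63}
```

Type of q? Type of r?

q is assigned a tuple (parenthesized, comma-separated values); r is assigned a dict literal ({key: value})

tuple, dict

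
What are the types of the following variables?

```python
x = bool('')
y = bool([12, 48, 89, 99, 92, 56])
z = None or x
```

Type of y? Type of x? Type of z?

bool() returns bool; bool() returns bool; None or bool returns the bool

bool, bool, bool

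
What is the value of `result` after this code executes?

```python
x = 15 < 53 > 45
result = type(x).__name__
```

x is bool; result = 'bool'

'bool'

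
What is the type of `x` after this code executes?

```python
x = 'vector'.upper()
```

str.upper() returns str

str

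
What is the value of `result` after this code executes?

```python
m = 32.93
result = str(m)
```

m = 32.93; result = '32.93'

'32.93'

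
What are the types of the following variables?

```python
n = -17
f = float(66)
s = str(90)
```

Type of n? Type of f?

n is assigned a bare integer (no decimal point), so it is an int; f is assigned the result of calling float(), which returns a float

int, float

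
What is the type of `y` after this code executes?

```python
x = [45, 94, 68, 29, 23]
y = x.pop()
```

list.pop() returns the popped element

int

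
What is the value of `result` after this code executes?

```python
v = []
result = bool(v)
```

v = []; result = False

False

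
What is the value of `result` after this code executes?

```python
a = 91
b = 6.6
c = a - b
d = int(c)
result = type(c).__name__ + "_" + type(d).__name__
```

a is int; b is float; c is float; d is int; result = 'float_int'

'float_int'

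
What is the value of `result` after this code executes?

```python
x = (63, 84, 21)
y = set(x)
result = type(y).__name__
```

x is tuple; y is set; result = 'set'

'set'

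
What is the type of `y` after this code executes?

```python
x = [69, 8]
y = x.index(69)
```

list.index() returns int

int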